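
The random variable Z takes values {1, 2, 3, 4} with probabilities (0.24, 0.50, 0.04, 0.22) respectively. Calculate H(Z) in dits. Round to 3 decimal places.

H(Z) = −Σ p·log₁₀ p.
  −(0.24)·log₁₀(0.24) = 0.1487
  −(0.50)·log₁₀(0.50) = 0.1505
  −(0.04)·log₁₀(0.04) = 0.0559
  −(0.22)·log₁₀(0.22) = 0.1447
Sum: 0.1487 + 0.1505 + 0.0559 + 0.1447 = 0.500 dits.

0.500 dits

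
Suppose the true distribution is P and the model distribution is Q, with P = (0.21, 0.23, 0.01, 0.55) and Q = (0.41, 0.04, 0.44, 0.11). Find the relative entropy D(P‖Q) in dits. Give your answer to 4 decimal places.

D(P‖Q) = Σ p·log₁₀(p/q).
  0.21·log₁₀(0.21/0.41) = -0.06102
  0.23·log₁₀(0.23/0.04) = 0.17472
  0.01·log₁₀(0.01/0.44) = -0.01643
  0.55·log₁₀(0.55/0.11) = 0.38443
D(P‖Q) = 0.4817 dits.

0.4817 dits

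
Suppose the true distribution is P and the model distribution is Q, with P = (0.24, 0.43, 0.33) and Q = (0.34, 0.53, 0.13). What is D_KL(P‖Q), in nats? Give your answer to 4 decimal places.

D(P‖Q) = Σ p·ln(p/q).
  0.24·ln(0.24/0.34) = -0.08359
  0.43·ln(0.43/0.53) = -0.08991
  0.33·ln(0.33/0.13) = 0.30741
D(P‖Q) = 0.1339 nats.

0.1339 nats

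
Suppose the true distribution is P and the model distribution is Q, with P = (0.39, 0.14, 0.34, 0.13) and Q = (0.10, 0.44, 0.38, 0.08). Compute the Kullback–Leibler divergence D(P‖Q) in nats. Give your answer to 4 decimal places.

D(P‖Q) = Σ p·ln(p/q).
  0.39·ln(0.39/0.10) = 0.53078
  0.14·ln(0.14/0.44) = -0.16032
  0.34·ln(0.34/0.38) = -0.03782
  0.13·ln(0.13/0.08) = 0.06312
D(P‖Q) = 0.3958 nats.

0.3958 nats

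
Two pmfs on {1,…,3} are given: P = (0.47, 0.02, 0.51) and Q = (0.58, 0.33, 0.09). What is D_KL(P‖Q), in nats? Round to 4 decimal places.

0.7297 nats

D(P‖Q) = Σ p·ln(p/q).
  0.47·ln(0.47/0.58) = -0.09884
  0.02·ln(0.02/0.33) = -0.05607
  0.51·ln(0.51/0.09) = 0.88465
D(P‖Q) = 0.7297 nats.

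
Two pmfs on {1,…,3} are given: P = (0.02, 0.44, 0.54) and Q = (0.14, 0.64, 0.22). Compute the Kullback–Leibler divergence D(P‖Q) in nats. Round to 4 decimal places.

D(P‖Q) = Σ p·ln(p/q).
  0.02·ln(0.02/0.14) = -0.03892
  0.44·ln(0.44/0.64) = -0.16487
  0.54·ln(0.54/0.22) = 0.48489
D(P‖Q) = 0.2811 nats.

0.2811 nats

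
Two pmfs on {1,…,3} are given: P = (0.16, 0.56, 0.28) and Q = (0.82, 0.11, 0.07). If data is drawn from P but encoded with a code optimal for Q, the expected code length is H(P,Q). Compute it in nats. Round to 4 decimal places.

2.0124 nats

H(P,Q) = −Σ p·ln q.
  −0.16·ln(0.82) = 0.03175
  −0.56·ln(0.11) = 1.23607
  −0.28·ln(0.07) = 0.74459
H(P,Q) = 2.0124 nats.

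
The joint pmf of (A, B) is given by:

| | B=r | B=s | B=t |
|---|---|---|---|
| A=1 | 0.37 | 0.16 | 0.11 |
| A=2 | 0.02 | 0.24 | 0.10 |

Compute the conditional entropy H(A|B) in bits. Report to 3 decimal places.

0.712 bits

Marginals: p(A) = (0.6400, 0.3600), p(B) = (0.3900, 0.4000, 0.2100).
H(A|B) = Σ p(B) · H(A|B=·).
  B=r: p=0.3900, H(A|B=r) = 0.2918
  B=s: p=0.4000, H(A|B=s) = 0.9710
  B=t: p=0.2100, H(A|B=t) = 0.9984
Weighted sum = 0.712 bits.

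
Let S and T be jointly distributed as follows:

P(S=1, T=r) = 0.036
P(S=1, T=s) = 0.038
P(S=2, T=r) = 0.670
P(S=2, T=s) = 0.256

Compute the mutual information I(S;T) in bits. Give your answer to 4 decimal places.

0.0122 bits

Marginals: p(S) = (0.0740, 0.9260), p(T) = (0.7060, 0.2940).
I(S;T) = Σ p(x,y)·log₂[p(x,y)/(p(x)p(y))].
  (1,r): 0.036·log₂(0.6891) = -0.01934
  (1,s): 0.038·log₂(1.7466) = 0.03057
  (2,r): 0.670·log₂(1.0248) = 0.02372
  (2,s): 0.256·log₂(0.9403) = -0.02272
Sum = 0.0122 bits.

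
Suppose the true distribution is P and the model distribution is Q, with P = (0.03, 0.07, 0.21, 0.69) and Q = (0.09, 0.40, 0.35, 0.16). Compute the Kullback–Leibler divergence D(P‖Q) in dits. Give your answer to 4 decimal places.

0.3241 dits

D(P‖Q) = Σ p·log₁₀(p/q).
  0.03·log₁₀(0.03/0.09) = -0.01431
  0.07·log₁₀(0.07/0.40) = -0.05299
  0.21·log₁₀(0.21/0.35) = -0.04659
  0.69·log₁₀(0.69/0.16) = 0.43796
D(P‖Q) = 0.3241 dits.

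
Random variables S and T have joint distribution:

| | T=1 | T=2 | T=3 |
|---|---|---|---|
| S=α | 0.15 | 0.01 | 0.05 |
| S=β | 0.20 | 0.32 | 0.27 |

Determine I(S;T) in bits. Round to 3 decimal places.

0.132 bits

Marginals: p(S) = (0.2100, 0.7900), p(T) = (0.3500, 0.3300, 0.3200).
I(S;T) = H(S) + H(T) − H(S,T).
H(S) = 0.7415, H(T) = 1.5840, H(S,T) = 2.1935.
I(S;T) = 0.7415 + 1.5840 − 2.1935 = 0.132 bits.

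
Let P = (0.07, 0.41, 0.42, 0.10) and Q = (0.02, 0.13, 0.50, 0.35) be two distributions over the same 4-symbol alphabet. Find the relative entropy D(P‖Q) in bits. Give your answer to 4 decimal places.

0.5195 bits

D(P‖Q) = Σ p·log₂(p/q).
  0.07·log₂(0.07/0.02) = 0.12651
  0.41·log₂(0.41/0.13) = 0.67942
  0.42·log₂(0.42/0.50) = -0.10565
  0.10·log₂(0.10/0.35) = -0.18074
D(P‖Q) = 0.5195 bits.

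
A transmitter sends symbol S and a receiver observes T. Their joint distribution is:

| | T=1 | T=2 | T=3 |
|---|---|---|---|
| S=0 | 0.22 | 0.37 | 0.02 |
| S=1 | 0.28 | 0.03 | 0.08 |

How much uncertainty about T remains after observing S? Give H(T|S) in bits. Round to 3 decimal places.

1.117 bits

Marginals: p(S) = (0.6100, 0.3900), p(T) = (0.5000, 0.4000, 0.1000).
H(T|S) = Σ p(S) · H(T|S=·).
  S=0: p=0.6100, H(T|S=0) = 1.1298
  S=1: p=0.3900, H(T|S=1) = 1.0967
Weighted sum = 1.117 bits.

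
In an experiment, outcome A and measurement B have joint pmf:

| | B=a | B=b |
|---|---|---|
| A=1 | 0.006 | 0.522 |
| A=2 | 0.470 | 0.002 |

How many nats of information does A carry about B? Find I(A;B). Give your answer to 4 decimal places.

0.6462 nats

Marginals: p(A) = (0.5280, 0.4720), p(B) = (0.4760, 0.5240).
I(A;B) = Σ p(x,y)·ln[p(x,y)/(p(x)p(y))].
  (1,a): 0.006·ln(0.0239) = -0.02241
  (1,b): 0.522·ln(1.8867) = 0.33138
  (2,a): 0.470·ln(2.0919) = 0.34690
  (2,b): 0.002·ln(0.0081) = -0.00964
Sum = 0.6462 nats.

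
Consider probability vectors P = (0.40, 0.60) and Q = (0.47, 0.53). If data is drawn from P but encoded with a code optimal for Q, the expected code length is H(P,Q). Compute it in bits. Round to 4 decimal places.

0.9853 bits

H(P,Q) = −Σ p·log₂ q.
  −0.40·log₂(0.47) = 0.43571
  −0.60·log₂(0.53) = 0.54956
H(P,Q) = 0.9853 bits.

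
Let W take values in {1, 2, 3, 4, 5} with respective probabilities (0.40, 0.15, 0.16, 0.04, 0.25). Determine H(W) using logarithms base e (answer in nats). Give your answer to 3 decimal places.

H(W) = −Σ p·ln p.
  −(0.40)·ln(0.40) = 0.3665
  −(0.15)·ln(0.15) = 0.2846
  −(0.16)·ln(0.16) = 0.2932
  −(0.04)·ln(0.04) = 0.1288
  −(0.25)·ln(0.25) = 0.3466
Sum: 0.3665 + 0.2846 + 0.2932 + 0.1288 + 0.3466 = 1.420 nats.

1.420 nats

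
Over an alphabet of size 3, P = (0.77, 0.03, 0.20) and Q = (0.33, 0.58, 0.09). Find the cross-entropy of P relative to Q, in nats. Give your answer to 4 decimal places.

1.3516 nats

H(P,Q) = −Σ p·ln q.
  −0.77·ln(0.33) = 0.85367
  −0.03·ln(0.58) = 0.01634
  −0.20·ln(0.09) = 0.48159
H(P,Q) = 1.3516 nats.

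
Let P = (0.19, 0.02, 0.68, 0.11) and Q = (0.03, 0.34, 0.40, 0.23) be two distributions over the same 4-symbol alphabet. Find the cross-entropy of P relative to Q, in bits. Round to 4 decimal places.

2.1245 bits

H(P,Q) = −Σ p·log₂ q.
  −0.19·log₂(0.03) = 0.96119
  −0.02·log₂(0.34) = 0.03113
  −0.68·log₂(0.40) = 0.89891
  −0.11·log₂(0.23) = 0.23323
H(P,Q) = 2.1245 bits.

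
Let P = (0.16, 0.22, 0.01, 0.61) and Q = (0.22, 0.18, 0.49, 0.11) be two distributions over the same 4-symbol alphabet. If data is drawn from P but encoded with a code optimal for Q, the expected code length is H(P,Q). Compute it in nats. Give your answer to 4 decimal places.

1.9731 nats

H(P,Q) = −Σ p·ln q.
  −0.16·ln(0.22) = 0.24226
  −0.22·ln(0.18) = 0.37726
  −0.01·ln(0.49) = 0.00713
  −0.61·ln(0.11) = 1.34644
H(P,Q) = 1.9731 nats.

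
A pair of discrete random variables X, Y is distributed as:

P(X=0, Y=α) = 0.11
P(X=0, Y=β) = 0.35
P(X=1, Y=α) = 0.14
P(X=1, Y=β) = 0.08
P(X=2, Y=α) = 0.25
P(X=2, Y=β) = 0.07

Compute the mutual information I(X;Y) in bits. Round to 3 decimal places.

Marginals: p(X) = (0.4600, 0.2200, 0.3200), p(Y) = (0.5000, 0.5000).
I(X;Y) = H(X) + H(Y) − H(X,Y).
H(X) = 1.5219, H(Y) = 1.0000, H(X,Y) = 2.3376.
I(X;Y) = 1.5219 + 1.0000 − 2.3376 = 0.184 bits.

0.184 bits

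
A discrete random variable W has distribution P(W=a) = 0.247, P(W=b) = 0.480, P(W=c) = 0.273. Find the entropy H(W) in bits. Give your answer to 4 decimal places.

H(W) = −Σ p·log₂ p.
  −(0.247)·log₂(0.247) = 0.49830
  −(0.480)·log₂(0.480) = 0.50827
  −(0.273)·log₂(0.273) = 0.51134
Sum: 0.49830 + 0.50827 + 0.51134 = 1.5179 bits.

1.5179 bits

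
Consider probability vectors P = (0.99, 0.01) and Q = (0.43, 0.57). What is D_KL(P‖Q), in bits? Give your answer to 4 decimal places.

D(P‖Q) = Σ p·log₂(p/q).
  0.99·log₂(0.99/0.43) = 1.19106
  0.01·log₂(0.01/0.57) = -0.05833
D(P‖Q) = 1.1327 bits.

1.1327 bits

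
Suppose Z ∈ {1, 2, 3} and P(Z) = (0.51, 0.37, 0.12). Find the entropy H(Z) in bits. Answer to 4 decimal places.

H(Z) = −Σ p·log₂ p.
  −(0.51)·log₂(0.51) = 0.49543
  −(0.37)·log₂(0.37) = 0.53073
  −(0.12)·log₂(0.12) = 0.36707
Sum: 0.49543 + 0.53073 + 0.36707 = 1.3932 bits.

1.3932 bits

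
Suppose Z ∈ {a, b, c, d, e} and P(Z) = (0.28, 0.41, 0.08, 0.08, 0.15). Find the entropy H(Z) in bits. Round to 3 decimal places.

H(Z) = −Σ p·log₂ p.
  −(0.28)·log₂(0.28) = 0.5142
  −(0.41)·log₂(0.41) = 0.5274
  −(0.08)·log₂(0.08) = 0.2915
  −(0.08)·log₂(0.08) = 0.2915
  −(0.15)·log₂(0.15) = 0.4105
Sum: 0.5142 + 0.5274 + 0.2915 + 0.2915 + 0.4105 = 2.035 bits.

2.035 bits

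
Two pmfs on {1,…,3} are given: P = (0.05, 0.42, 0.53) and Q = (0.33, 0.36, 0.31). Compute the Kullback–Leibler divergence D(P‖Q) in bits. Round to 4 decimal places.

D(P‖Q) = Σ p·log₂(p/q).
  0.05·log₂(0.05/0.33) = -0.13612
  0.42·log₂(0.42/0.36) = 0.09340
  0.53·log₂(0.53/0.31) = 0.41007
D(P‖Q) = 0.3674 bits.

0.3674 bits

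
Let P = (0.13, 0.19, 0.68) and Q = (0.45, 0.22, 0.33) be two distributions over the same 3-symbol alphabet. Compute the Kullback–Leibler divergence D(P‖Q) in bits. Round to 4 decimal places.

D(P‖Q) = Σ p·log₂(p/q).
  0.13·log₂(0.13/0.45) = -0.23288
  0.19·log₂(0.19/0.22) = -0.04019
  0.68·log₂(0.68/0.33) = 0.70929
D(P‖Q) = 0.4362 bits.

0.4362 bits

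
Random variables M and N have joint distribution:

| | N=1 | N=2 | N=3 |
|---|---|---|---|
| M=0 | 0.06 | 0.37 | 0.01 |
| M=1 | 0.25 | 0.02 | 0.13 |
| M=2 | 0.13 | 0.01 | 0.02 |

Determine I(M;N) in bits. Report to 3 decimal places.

0.548 bits

Marginals: p(M) = (0.4400, 0.4000, 0.1600), p(N) = (0.4400, 0.4000, 0.1600).
I(M;N) = Σ p(x,y)·log₂[p(x,y)/(p(x)p(y))].
  (0,1): 0.06·log₂(0.3099) = -0.1014
  (0,2): 0.37·log₂(2.1023) = 0.3966
  (0,3): 0.01·log₂(0.1420) = -0.0282
  (1,1): 0.25·log₂(1.4205) = 0.1266
  (1,2): 0.02·log₂(0.1250) = -0.0600
  (1,3): 0.13·log₂(2.0312) = 0.1329
  (2,1): 0.13·log₂(1.8466) = 0.1150
  (2,2): 0.01·log₂(0.1562) = -0.0268
  (2,3): 0.02·log₂(0.7812) = -0.0071
Sum = 0.548 bits.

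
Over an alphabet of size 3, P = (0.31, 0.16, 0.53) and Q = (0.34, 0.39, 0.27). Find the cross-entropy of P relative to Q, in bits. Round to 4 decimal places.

1.7010 bits

H(P,Q) = −Σ p·log₂ q.
  −0.31·log₂(0.34) = 0.48248
  −0.16·log₂(0.39) = 0.21735
  −0.53·log₂(0.27) = 1.00115
H(P,Q) = 1.7010 bits.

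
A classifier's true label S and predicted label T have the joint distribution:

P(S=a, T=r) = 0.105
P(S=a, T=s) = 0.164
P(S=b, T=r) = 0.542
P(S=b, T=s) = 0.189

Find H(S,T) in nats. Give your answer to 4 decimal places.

H(S,T) = −Σ p(x,y)·ln p(x,y) over all 4 cells.
  cell (a,r): −0.105·ln0.105 = 0.23665
  cell (a,s): −0.164·ln0.164 = 0.29649
  cell (b,r): −0.542·ln0.542 = 0.33197
  cell (b,s): −0.189·ln0.189 = 0.31488
Sum = 1.1800 nats.

1.1800 nats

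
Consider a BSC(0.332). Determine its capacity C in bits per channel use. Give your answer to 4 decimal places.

0.0830 bits

Binary symmetric channel: C = 1 − h₂(ε) where h₂ is the binary entropy function.
h₂(0.332) = −0.332·log₂0.332 − 0.668·log₂0.668 = 0.9170.
C = 1 − 0.9170 = 0.0830 bits per channel use.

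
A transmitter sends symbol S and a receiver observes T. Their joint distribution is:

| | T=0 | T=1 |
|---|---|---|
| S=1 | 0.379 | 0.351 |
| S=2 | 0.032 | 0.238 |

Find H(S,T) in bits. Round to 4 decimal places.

H(S,T) = −Σ p(x,y)·log₂ p(x,y) over all 4 cells.
  cell (1,0): −0.379·log₂0.379 = 0.53050
  cell (1,1): −0.351·log₂0.351 = 0.53017
  cell (2,0): −0.032·log₂0.032 = 0.15891
  cell (2,1): −0.238·log₂0.238 = 0.49289
Sum = 1.7125 bits.

1.7125 bits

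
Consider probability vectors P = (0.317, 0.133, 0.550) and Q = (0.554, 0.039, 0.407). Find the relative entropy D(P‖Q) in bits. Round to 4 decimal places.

0.2190 bits

D(P‖Q) = Σ p·log₂(p/q).
  0.317·log₂(0.317/0.554) = -0.25531
  0.133·log₂(0.133/0.039) = 0.23539
  0.550·log₂(0.550/0.407) = 0.23892
D(P‖Q) = 0.2190 bits.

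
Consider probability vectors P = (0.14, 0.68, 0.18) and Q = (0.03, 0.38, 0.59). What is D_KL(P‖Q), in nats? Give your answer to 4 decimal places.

D(P‖Q) = Σ p·ln(p/q).
  0.14·ln(0.14/0.03) = 0.21566
  0.68·ln(0.68/0.38) = 0.39571
  0.18·ln(0.18/0.59) = -0.21369
D(P‖Q) = 0.3977 nats.

0.3977 nats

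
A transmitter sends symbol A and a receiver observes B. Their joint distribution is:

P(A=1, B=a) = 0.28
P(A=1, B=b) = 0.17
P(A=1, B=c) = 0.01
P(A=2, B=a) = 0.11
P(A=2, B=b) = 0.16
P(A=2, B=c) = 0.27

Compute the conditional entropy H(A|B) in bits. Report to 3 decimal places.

0.727 bits

Chain rule: H(A|B) = H(A,B) − H(B).
Marginals: p(A) = (0.4600, 0.5400), p(B) = (0.3900, 0.3300, 0.2800).
H(A,B) = 2.2986 bits; H(B) = 1.5718 bits.
H(A|B) = 2.2986 − 1.5718 = 0.727 bits.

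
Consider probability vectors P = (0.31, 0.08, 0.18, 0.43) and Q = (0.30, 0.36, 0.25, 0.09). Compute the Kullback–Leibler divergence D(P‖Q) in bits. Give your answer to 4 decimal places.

D(P‖Q) = Σ p·log₂(p/q).
  0.31·log₂(0.31/0.30) = 0.01466
  0.08·log₂(0.08/0.36) = -0.17359
  0.18·log₂(0.18/0.25) = -0.08531
  0.43·log₂(0.43/0.09) = 0.97023
D(P‖Q) = 0.7260 bits.

0.7260 bits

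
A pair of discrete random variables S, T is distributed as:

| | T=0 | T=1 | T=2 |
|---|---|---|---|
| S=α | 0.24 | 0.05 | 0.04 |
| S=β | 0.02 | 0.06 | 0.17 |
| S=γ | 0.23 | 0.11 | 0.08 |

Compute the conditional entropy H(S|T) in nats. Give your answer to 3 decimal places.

0.911 nats

Chain rule: H(S|T) = H(S,T) − H(T).
Marginals: p(S) = (0.3300, 0.2500, 0.4200), p(T) = (0.4900, 0.2200, 0.2900).
H(S,T) = 1.9522 nats; H(T) = 1.0416 nats.
H(S|T) = 1.9522 − 1.0416 = 0.911 nats.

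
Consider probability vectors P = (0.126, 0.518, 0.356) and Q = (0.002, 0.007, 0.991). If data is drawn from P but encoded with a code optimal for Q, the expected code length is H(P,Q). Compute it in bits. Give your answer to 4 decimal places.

H(P,Q) = −Σ p·log₂ q.
  −0.126·log₂(0.002) = 1.12969
  −0.518·log₂(0.007) = 3.70807
  −0.356·log₂(0.991) = 0.00464
H(P,Q) = 4.8424 bits.

4.8424 bits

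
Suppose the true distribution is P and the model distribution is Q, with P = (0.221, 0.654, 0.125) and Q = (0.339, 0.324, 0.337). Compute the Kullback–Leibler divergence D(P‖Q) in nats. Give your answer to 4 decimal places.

D(P‖Q) = Σ p·ln(p/q).
  0.221·ln(0.221/0.339) = -0.09455
  0.654·ln(0.654/0.324) = 0.45935
  0.125·ln(0.125/0.337) = -0.12397
D(P‖Q) = 0.2408 nats.

0.2408 nats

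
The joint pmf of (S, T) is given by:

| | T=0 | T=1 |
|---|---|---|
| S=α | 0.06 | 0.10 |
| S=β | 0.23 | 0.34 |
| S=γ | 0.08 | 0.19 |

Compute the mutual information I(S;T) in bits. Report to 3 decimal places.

0.007 bits

Marginals: p(S) = (0.1600, 0.5700, 0.2700), p(T) = (0.3700, 0.6300).
I(S;T) = H(S) + H(T) − H(S,T).
H(S) = 1.3953, H(T) = 0.9507, H(S,T) = 2.3393.
I(S;T) = 1.3953 + 0.9507 − 2.3393 = 0.007 bits.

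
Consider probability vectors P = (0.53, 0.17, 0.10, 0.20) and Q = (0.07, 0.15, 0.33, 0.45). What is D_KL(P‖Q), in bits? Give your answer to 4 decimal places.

D(P‖Q) = Σ p·log₂(p/q).
  0.53·log₂(0.53/0.07) = 1.54790
  0.17·log₂(0.17/0.15) = 0.03070
  0.10·log₂(0.10/0.33) = -0.17225
  0.20·log₂(0.20/0.45) = -0.23399
D(P‖Q) = 1.1724 bits.

1.1724 bits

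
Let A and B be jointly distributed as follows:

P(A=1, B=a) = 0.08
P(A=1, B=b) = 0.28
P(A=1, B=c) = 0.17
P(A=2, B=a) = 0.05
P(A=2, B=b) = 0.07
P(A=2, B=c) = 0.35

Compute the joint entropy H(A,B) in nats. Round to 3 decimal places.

1.563 nats

H(A,B) = −Σ p(x,y)·ln p(x,y) over all 6 cells.
  cell (1,a): −0.08·ln0.08 = 0.2021
  cell (1,b): −0.28·ln0.28 = 0.3564
  cell (1,c): −0.17·ln0.17 = 0.3012
  cell (2,a): −0.05·ln0.05 = 0.1498
  cell (2,b): −0.07·ln0.07 = 0.1861
  cell (2,c): −0.35·ln0.35 = 0.3674
Sum = 1.563 nats.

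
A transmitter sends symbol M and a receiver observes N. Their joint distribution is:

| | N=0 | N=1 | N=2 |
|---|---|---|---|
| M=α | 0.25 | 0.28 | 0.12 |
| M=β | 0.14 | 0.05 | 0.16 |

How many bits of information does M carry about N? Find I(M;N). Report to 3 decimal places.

0.088 bits

Marginals: p(M) = (0.6500, 0.3500), p(N) = (0.3900, 0.3300, 0.2800).
I(M;N) = Σ p(x,y)·log₂[p(x,y)/(p(x)p(y))].
  (α,0): 0.25·log₂(0.9862) = -0.0050
  (α,1): 0.28·log₂(1.3054) = 0.1076
  (α,2): 0.12·log₂(0.6593) = -0.0721
  (β,0): 0.14·log₂(1.0256) = 0.0051
  (β,1): 0.05·log₂(0.4329) = -0.0604
  (β,2): 0.16·log₂(1.6327) = 0.1132
Sum = 0.088 bits.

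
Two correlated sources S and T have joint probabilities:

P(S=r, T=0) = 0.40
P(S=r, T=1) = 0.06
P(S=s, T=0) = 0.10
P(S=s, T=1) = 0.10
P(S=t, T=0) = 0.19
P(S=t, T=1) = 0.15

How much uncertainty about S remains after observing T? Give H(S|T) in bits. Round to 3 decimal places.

1.409 bits

Chain rule: H(S|T) = H(S,T) − H(T).
Marginals: p(S) = (0.4600, 0.2000, 0.3400), p(T) = (0.6900, 0.3100).
H(S,T) = 2.3025 bits; H(T) = 0.8932 bits.
H(S|T) = 2.3025 − 0.8932 = 1.409 bits.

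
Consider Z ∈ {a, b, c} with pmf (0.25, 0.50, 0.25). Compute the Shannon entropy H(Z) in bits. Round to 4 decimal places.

1.5000 bits

H(Z) = −Σ p·log₂ p.
  −(0.25)·log₂(0.25) = 0.50000
  −(0.50)·log₂(0.50) = 0.50000
  −(0.25)·log₂(0.25) = 0.50000
Sum: 0.50000 + 0.50000 + 0.50000 = 1.5000 bits.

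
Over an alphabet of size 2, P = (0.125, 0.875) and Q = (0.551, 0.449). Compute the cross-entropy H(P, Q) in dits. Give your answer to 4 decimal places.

H(P,Q) = −Σ p·log₁₀ q.
  −0.125·log₁₀(0.551) = 0.03236
  −0.875·log₁₀(0.449) = 0.30428
H(P,Q) = 0.3366 dits.

0.3366 dits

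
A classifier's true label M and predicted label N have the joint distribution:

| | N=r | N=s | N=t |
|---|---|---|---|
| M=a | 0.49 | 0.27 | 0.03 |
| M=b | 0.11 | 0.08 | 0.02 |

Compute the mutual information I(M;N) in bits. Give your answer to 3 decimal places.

0.009 bits

Marginals: p(M) = (0.7900, 0.2100), p(N) = (0.6000, 0.3500, 0.0500).
I(M;N) = H(M) + H(N) − H(M,N).
H(M) = 0.7415, H(N) = 1.1884, H(M,N) = 1.9207.
I(M;N) = 0.7415 + 1.1884 − 1.9207 = 0.009 bits.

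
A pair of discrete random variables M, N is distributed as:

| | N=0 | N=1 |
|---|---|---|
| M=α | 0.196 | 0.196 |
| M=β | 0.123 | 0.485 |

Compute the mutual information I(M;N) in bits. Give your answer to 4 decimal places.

0.0696 bits

Marginals: p(M) = (0.3920, 0.6080), p(N) = (0.3190, 0.6810).
I(M;N) = Σ p(x,y)·log₂[p(x,y)/(p(x)p(y))].
  (α,0): 0.196·log₂(1.5674) = 0.12708
  (α,1): 0.196·log₂(0.7342) = -0.08736
  (β,0): 0.123·log₂(0.6342) = -0.08082
  (β,1): 0.485·log₂(1.1714) = 0.11067
Sum = 0.0696 bits.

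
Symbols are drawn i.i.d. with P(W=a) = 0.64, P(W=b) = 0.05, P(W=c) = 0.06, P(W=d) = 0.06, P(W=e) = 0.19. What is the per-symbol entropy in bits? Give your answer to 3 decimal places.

H(W) = −Σ p·log₂ p.
  −(0.64)·log₂(0.64) = 0.4121
  −(0.05)·log₂(0.05) = 0.2161
  −(0.06)·log₂(0.06) = 0.2435
  −(0.06)·log₂(0.06) = 0.2435
  −(0.19)·log₂(0.19) = 0.4552
Sum: 0.4121 + 0.2161 + 0.2435 + 0.2435 + 0.4552 = 1.570 bits.

1.570 bits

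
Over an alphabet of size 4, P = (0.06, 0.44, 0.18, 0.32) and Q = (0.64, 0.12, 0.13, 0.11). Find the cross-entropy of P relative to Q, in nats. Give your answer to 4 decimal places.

2.0333 nats

H(P,Q) = −Σ p·ln q.
  −0.06·ln(0.64) = 0.02678
  −0.44·ln(0.12) = 0.93292
  −0.18·ln(0.13) = 0.36724
  −0.32·ln(0.11) = 0.70633
H(P,Q) = 2.0333 nats.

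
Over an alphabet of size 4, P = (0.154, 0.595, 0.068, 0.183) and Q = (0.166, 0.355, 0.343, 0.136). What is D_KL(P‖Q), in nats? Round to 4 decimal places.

0.2400 nats

D(P‖Q) = Σ p·ln(p/q).
  0.154·ln(0.154/0.166) = -0.01156
  0.595·ln(0.595/0.355) = 0.30728
  0.068·ln(0.068/0.343) = -0.11004
  0.183·ln(0.183/0.136) = 0.05432
D(P‖Q) = 0.2400 nats.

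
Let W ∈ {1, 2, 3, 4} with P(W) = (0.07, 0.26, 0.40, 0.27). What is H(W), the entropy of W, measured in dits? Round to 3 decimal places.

H(W) = −Σ p·log₁₀ p.
  −(0.07)·log₁₀(0.07) = 0.0808
  −(0.26)·log₁₀(0.26) = 0.1521
  −(0.40)·log₁₀(0.40) = 0.1592
  −(0.27)·log₁₀(0.27) = 0.1535
Sum: 0.0808 + 0.1521 + 0.1592 + 0.1535 = 0.546 dits.

0.546 dits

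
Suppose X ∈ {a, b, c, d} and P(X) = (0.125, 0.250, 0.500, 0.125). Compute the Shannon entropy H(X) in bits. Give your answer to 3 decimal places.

1.750 bits

H(X) = −Σ p·log₂ p.
  −(0.125)·log₂(0.125) = 0.3750
  −(0.250)·log₂(0.250) = 0.5000
  −(0.500)·log₂(0.500) = 0.5000
  −(0.125)·log₂(0.125) = 0.3750
Sum: 0.3750 + 0.5000 + 0.5000 + 0.3750 = 1.750 bits.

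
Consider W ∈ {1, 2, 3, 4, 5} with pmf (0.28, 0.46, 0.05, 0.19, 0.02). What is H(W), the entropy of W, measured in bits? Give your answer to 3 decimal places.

1.814 bits

H(W) = −Σ p·log₂ p.
  −(0.28)·log₂(0.28) = 0.5142
  −(0.46)·log₂(0.46) = 0.5153
  −(0.05)·log₂(0.05) = 0.2161
  −(0.19)·log₂(0.19) = 0.4552
  −(0.02)·log₂(0.02) = 0.1129
Sum: 0.5142 + 0.5153 + 0.2161 + 0.4552 + 0.1129 = 1.814 bits.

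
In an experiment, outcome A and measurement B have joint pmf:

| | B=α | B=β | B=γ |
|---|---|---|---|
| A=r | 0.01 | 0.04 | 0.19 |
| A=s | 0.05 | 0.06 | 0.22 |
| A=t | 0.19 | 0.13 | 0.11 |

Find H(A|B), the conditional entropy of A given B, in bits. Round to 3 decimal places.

Marginals: p(A) = (0.2400, 0.3300, 0.4300), p(B) = (0.2500, 0.2300, 0.5200).
H(A|B) = Σ p(B) · H(A|B=·).
  B=α: p=0.2500, H(A|B=α) = 0.9510
  B=β: p=0.2300, H(A|B=β) = 1.4098
  B=γ: p=0.5200, H(A|B=γ) = 1.5298
Weighted sum = 1.358 bits.

1.358 bits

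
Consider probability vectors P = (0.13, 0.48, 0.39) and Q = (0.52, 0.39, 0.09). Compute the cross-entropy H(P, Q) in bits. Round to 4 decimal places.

2.1295 bits

H(P,Q) = −Σ p·log₂ q.
  −0.13·log₂(0.52) = 0.12264
  −0.48·log₂(0.39) = 0.65206
  −0.39·log₂(0.09) = 1.35483
H(P,Q) = 2.1295 bits.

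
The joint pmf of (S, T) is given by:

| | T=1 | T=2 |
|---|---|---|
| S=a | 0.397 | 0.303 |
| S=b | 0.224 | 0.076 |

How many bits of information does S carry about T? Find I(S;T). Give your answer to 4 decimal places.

Marginals: p(S) = (0.7000, 0.3000), p(T) = (0.6210, 0.3790).
I(S;T) = H(S) + H(T) − H(S,T).
H(S) = 0.8813, H(T) = 0.9573, H(S,T) = 1.8171.
I(S;T) = 0.8813 + 0.9573 − 1.8171 = 0.0215 bits.

0.0215 bits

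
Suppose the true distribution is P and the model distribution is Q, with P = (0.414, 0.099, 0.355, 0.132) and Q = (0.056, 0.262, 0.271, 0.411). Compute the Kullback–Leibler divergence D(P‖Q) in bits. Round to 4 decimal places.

0.9778 bits

D(P‖Q) = Σ p·log₂(p/q).
  0.414·log₂(0.414/0.056) = 1.19486
  0.099·log₂(0.099/0.262) = -0.13900
  0.355·log₂(0.355/0.271) = 0.13828
  0.132·log₂(0.132/0.411) = -0.21630
D(P‖Q) = 0.9778 bits.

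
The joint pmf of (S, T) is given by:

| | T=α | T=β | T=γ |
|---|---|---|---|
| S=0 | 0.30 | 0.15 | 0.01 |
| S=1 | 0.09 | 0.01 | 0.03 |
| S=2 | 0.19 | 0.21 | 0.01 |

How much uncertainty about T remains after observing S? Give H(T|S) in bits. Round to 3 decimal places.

Chain rule: H(T|S) = H(S,T) − H(S).
Marginals: p(S) = (0.4600, 0.1300, 0.4100), p(T) = (0.5800, 0.3700, 0.0500).
H(S,T) = 2.5234 bits; H(S) = 1.4254 bits.
H(T|S) = 2.5234 − 1.4254 = 1.098 bits.

1.098 bits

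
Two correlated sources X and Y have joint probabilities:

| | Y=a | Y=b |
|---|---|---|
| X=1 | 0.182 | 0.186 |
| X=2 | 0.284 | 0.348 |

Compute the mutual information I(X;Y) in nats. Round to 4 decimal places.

0.0010 nats

Marginals: p(X) = (0.3680, 0.6320), p(Y) = (0.4660, 0.5340).
I(X;Y) = Σ p(x,y)·ln[p(x,y)/(p(x)p(y))].
  (1,a): 0.182·ln(1.0613) = 0.01083
  (1,b): 0.186·ln(0.9465) = -0.01023
  (2,a): 0.284·ln(0.9643) = -0.01032
  (2,b): 0.348·ln(1.0311) = 0.01067
Sum = 0.0010 nats.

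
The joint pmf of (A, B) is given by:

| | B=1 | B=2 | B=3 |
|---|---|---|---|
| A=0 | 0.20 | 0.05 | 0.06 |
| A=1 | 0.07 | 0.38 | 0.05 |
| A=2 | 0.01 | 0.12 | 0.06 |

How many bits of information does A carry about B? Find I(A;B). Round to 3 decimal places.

0.286 bits

Marginals: p(A) = (0.3100, 0.5000, 0.1900), p(B) = (0.2800, 0.5500, 0.1700).
I(A;B) = H(A) + H(B) − H(A,B).
H(A) = 1.4790, H(B) = 1.4232, H(A,B) = 2.6162.
I(A;B) = 1.4790 + 1.4232 − 2.6162 = 0.286 bits.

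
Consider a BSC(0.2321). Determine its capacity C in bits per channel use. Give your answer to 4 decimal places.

Binary symmetric channel: C = 1 − h₂(ε) where h₂ is the binary entropy function.
h₂(0.2321) = −0.2321·log₂0.2321 − 0.7679·log₂0.7679 = 0.7817.
C = 1 − 0.7817 = 0.2183 bits per channel use.

0.2183 bits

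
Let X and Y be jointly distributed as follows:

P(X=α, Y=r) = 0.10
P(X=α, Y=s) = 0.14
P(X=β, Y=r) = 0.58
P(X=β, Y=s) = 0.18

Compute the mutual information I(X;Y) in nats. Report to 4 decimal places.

Marginals: p(X) = (0.2400, 0.7600), p(Y) = (0.6800, 0.3200).
I(X;Y) = Σ p(x,y)·ln[p(x,y)/(p(x)p(y))].
  (α,r): 0.10·ln(0.6127) = -0.04898
  (α,s): 0.14·ln(1.8229) = 0.08406
  (β,r): 0.58·ln(1.1223) = 0.06692
  (β,s): 0.18·ln(0.7401) = -0.05417
Sum = 0.0478 nats.

0.0478 nats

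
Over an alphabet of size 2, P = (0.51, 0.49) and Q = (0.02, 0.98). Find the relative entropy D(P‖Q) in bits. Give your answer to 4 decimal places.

1.8929 bits

D(P‖Q) = Σ p·log₂(p/q).
  0.51·log₂(0.51/0.02) = 2.38294
  0.49·log₂(0.49/0.98) = -0.49000
D(P‖Q) = 1.8929 bits.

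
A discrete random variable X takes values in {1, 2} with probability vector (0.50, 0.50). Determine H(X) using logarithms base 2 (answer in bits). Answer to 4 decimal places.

H(X) = −Σ p·log₂ p.
  −(0.50)·log₂(0.50) = 0.50000
  −(0.50)·log₂(0.50) = 0.50000
Sum: 0.50000 + 0.50000 = 1.0000 bits.

1.0000 bits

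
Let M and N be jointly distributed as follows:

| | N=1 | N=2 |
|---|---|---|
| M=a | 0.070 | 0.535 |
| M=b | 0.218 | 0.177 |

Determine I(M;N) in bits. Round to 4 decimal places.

0.1615 bits

Marginals: p(M) = (0.6050, 0.3950), p(N) = (0.2880, 0.7120).
I(M;N) = Σ p(x,y)·log₂[p(x,y)/(p(x)p(y))].
  (a,1): 0.070·log₂(0.4017) = -0.09210
  (a,2): 0.535·log₂(1.2420) = 0.16727
  (b,1): 0.218·log₂(1.9163) = 0.20456
  (b,2): 0.177·log₂(0.6294) = -0.11825
Sum = 0.1615 bits.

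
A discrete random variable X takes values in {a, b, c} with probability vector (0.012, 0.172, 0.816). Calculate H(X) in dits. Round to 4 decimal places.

H(X) = −Σ p·log₁₀ p.
  −(0.012)·log₁₀(0.012) = 0.02305
  −(0.172)·log₁₀(0.172) = 0.13149
  −(0.816)·log₁₀(0.816) = 0.07206
Sum: 0.02305 + 0.13149 + 0.07206 = 0.2266 dits.

0.2266 dits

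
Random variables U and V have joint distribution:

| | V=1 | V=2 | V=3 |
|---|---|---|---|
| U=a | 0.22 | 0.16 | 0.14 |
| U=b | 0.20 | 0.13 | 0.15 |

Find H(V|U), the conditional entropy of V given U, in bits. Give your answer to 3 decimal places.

Marginals: p(U) = (0.5200, 0.4800), p(V) = (0.4200, 0.2900, 0.2900).
H(V|U) = Σ p(U) · H(V|U=·).
  U=a: p=0.5200, H(V|U=a) = 1.5579
  U=b: p=0.4800, H(V|U=b) = 1.5611
Weighted sum = 1.559 bits.

1.559 bits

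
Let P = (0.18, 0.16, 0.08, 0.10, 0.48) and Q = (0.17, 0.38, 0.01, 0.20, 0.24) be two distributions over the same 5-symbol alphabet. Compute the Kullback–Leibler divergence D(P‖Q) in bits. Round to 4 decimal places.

D(P‖Q) = Σ p·log₂(p/q).
  0.18·log₂(0.18/0.17) = 0.01484
  0.16·log₂(0.16/0.38) = -0.19967
  0.08·log₂(0.08/0.01) = 0.24000
  0.10·log₂(0.10/0.20) = -0.10000
  0.48·log₂(0.48/0.24) = 0.48000
D(P‖Q) = 0.4352 bits.

0.4352 bits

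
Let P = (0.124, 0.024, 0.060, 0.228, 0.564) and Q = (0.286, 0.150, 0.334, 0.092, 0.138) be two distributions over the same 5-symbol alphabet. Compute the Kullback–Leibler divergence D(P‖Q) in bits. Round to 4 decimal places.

1.0825 bits

D(P‖Q) = Σ p·log₂(p/q).
  0.124·log₂(0.124/0.286) = -0.14950
  0.024·log₂(0.024/0.150) = -0.06345
  0.060·log₂(0.060/0.334) = -0.14861
  0.228·log₂(0.228/0.092) = 0.29853
  0.564·log₂(0.564/0.138) = 1.14550
D(P‖Q) = 1.0825 bits.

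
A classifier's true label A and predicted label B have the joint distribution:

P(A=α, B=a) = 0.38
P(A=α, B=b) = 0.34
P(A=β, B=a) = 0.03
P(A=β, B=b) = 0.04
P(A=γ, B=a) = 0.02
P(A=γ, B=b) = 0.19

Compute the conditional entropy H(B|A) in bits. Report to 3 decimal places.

Chain rule: H(B|A) = H(A,B) − H(A).
Marginals: p(A) = (0.7200, 0.0700, 0.2100), p(B) = (0.4300, 0.5700).
H(A,B) = 1.9653 bits; H(A) = 1.0826 bits.
H(B|A) = 1.9653 − 1.0826 = 0.883 bits.

0.883 bits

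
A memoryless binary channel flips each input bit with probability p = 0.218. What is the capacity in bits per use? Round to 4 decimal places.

0.2435 bits

Binary symmetric channel: C = 1 − h₂(ε) where h₂ is the binary entropy function.
h₂(0.218) = −0.218·log₂0.218 − 0.782·log₂0.782 = 0.7565.
C = 1 − 0.7565 = 0.2435 bits per channel use.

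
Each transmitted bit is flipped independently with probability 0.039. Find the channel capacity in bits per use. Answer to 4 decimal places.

0.7623 bits

Binary symmetric channel: C = 1 − h₂(ε) where h₂ is the binary entropy function.
h₂(0.039) = −0.039·log₂0.039 − 0.961·log₂0.961 = 0.2377.
C = 1 − 0.2377 = 0.7623 bits per channel use.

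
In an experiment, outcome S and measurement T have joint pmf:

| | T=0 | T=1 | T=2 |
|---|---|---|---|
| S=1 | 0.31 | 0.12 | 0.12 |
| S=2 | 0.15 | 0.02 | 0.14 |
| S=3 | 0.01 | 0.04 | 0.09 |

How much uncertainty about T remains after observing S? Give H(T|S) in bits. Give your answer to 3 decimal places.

1.348 bits

Chain rule: H(T|S) = H(S,T) − H(S).
Marginals: p(S) = (0.5500, 0.3100, 0.1400), p(T) = (0.4700, 0.1800, 0.3500).
H(S,T) = 2.7433 bits; H(S) = 1.3953 bits.
H(T|S) = 2.7433 − 1.3953 = 1.348 bits.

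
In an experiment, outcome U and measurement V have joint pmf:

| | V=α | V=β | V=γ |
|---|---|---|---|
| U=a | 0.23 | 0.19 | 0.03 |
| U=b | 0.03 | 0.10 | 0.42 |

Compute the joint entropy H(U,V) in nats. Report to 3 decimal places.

1.459 nats

H(U,V) = −Σ p(x,y)·ln p(x,y) over all 6 cells.
  cell (a,α): −0.23·ln0.23 = 0.3380
  cell (a,β): −0.19·ln0.19 = 0.3155
  cell (a,γ): −0.03·ln0.03 = 0.1052
  cell (b,α): −0.03·ln0.03 = 0.1052
  cell (b,β): −0.10·ln0.10 = 0.2303
  cell (b,γ): −0.42·ln0.42 = 0.3644
Sum = 1.459 nats.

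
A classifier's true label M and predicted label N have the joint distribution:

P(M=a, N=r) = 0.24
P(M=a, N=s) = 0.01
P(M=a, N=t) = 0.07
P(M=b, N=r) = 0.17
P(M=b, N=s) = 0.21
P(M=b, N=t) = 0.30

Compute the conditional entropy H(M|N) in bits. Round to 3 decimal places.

0.719 bits

Chain rule: H(M|N) = H(M,N) − H(N).
Marginals: p(M) = (0.3200, 0.6800), p(N) = (0.4100, 0.2200, 0.3700).
H(M,N) = 2.2576 bits; H(N) = 1.5387 bits.
H(M|N) = 2.2576 − 1.5387 = 0.719 bits.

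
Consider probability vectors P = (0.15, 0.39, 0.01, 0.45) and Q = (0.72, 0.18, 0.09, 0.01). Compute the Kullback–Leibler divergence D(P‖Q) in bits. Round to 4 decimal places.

D(P‖Q) = Σ p·log₂(p/q).
  0.15·log₂(0.15/0.72) = -0.33946
  0.39·log₂(0.39/0.18) = 0.43504
  0.01·log₂(0.01/0.09) = -0.03170
  0.45·log₂(0.45/0.01) = 2.47133
D(P‖Q) = 2.5352 bits.

2.5352 bits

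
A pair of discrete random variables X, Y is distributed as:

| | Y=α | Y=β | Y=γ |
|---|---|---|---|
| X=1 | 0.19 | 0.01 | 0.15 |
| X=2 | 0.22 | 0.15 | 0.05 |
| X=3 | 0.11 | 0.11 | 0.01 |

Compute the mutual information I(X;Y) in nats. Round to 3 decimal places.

0.146 nats

Marginals: p(X) = (0.3500, 0.4200, 0.2300), p(Y) = (0.5200, 0.2700, 0.2100).
I(X;Y) = H(X) + H(Y) − H(X,Y).
H(X) = 1.0698, H(Y) = 1.0213, H(X,Y) = 1.9453.
I(X;Y) = 1.0698 + 1.0213 − 1.9453 = 0.146 nats.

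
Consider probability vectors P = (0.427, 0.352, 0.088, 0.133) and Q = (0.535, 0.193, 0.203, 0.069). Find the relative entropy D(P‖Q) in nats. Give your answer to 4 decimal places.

D(P‖Q) = Σ p·ln(p/q).
  0.427·ln(0.427/0.535) = -0.09628
  0.352·ln(0.352/0.193) = 0.21153
  0.088·ln(0.088/0.203) = -0.07356
  0.133·ln(0.133/0.069) = 0.08728
D(P‖Q) = 0.1290 nats.

0.1290 nats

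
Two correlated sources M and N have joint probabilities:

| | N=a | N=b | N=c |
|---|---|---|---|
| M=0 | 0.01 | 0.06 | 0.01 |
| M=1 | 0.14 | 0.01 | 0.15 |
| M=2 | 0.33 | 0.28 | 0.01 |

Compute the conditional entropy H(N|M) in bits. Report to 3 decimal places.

Marginals: p(M) = (0.0800, 0.3000, 0.6200), p(N) = (0.4800, 0.3500, 0.1700).
H(N|M) = Σ p(M) · H(N|M=·).
  M=0: p=0.0800, H(N|M=0) = 1.0613
  M=1: p=0.3000, H(N|M=1) = 1.1767
  M=2: p=0.6200, H(N|M=2) = 1.0982
Weighted sum = 1.119 bits.

1.119 bits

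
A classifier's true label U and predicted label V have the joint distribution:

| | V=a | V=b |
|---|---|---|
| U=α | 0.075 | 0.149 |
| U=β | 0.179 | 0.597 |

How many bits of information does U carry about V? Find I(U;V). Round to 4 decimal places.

Marginals: p(U) = (0.2240, 0.7760), p(V) = (0.2540, 0.7460).
I(U;V) = Σ p(x,y)·log₂[p(x,y)/(p(x)p(y))].
  (α,a): 0.075·log₂(1.3182) = 0.02989
  (α,b): 0.149·log₂(0.8917) = -0.02465
  (β,a): 0.179·log₂(0.9082) = -0.02488
  (β,b): 0.597·log₂(1.0313) = 0.02652
Sum = 0.0069 bits.

0.0069 bits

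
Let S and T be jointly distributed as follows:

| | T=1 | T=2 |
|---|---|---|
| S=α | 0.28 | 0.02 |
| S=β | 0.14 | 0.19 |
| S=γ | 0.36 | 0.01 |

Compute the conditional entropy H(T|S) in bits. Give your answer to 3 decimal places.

Marginals: p(S) = (0.3000, 0.3300, 0.3700), p(T) = (0.7800, 0.2200).
H(T|S) = Σ p(S) · H(T|S=·).
  S=α: p=0.3000, H(T|S=α) = 0.3534
  S=β: p=0.3300, H(T|S=β) = 0.9834
  S=γ: p=0.3700, H(T|S=γ) = 0.1793
Weighted sum = 0.497 bits.

0.497 bits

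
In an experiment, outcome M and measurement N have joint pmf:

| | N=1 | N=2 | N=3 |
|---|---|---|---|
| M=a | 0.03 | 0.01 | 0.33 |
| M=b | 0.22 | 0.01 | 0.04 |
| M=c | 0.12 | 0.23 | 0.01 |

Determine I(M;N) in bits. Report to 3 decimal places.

Marginals: p(M) = (0.3700, 0.2700, 0.3600), p(N) = (0.3700, 0.2500, 0.3800).
I(M;N) = H(M) + H(N) − H(M,N).
H(M) = 1.5714, H(N) = 1.5612, H(M,N) = 2.4000.
I(M;N) = 1.5714 + 1.5612 − 2.4000 = 0.733 bits.

0.733 bits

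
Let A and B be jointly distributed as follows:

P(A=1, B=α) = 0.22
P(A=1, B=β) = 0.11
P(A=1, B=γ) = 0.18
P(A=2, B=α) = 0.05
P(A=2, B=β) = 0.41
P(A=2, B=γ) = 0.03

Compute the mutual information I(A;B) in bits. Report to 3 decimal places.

Marginals: p(A) = (0.5100, 0.4900), p(B) = (0.2700, 0.5200, 0.2100).
I(A;B) = H(A) + H(B) − H(A,B).
H(A) = 0.9997, H(B) = 1.4734, H(A,B) = 2.1714.
I(A;B) = 0.9997 + 1.4734 − 2.1714 = 0.302 bits.

0.302 bits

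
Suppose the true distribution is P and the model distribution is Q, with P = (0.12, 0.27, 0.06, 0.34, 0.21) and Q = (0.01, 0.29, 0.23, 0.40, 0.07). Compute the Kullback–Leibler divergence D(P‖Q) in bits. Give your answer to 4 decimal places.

0.5392 bits

D(P‖Q) = Σ p·log₂(p/q).
  0.12·log₂(0.12/0.01) = 0.43020
  0.27·log₂(0.27/0.29) = -0.02784
  0.06·log₂(0.06/0.23) = -0.11632
  0.34·log₂(0.34/0.40) = -0.07972
  0.21·log₂(0.21/0.07) = 0.33284
D(P‖Q) = 0.5392 bits.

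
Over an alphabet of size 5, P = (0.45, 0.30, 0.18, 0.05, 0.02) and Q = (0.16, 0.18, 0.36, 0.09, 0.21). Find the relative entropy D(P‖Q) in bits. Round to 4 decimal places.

D(P‖Q) = Σ p·log₂(p/q).
  0.45·log₂(0.45/0.16) = 0.67133
  0.30·log₂(0.30/0.18) = 0.22109
  0.18·log₂(0.18/0.36) = -0.18000
  0.05·log₂(0.05/0.09) = -0.04240
  0.02·log₂(0.02/0.21) = -0.06785
D(P‖Q) = 0.6022 bits.

0.6022 bits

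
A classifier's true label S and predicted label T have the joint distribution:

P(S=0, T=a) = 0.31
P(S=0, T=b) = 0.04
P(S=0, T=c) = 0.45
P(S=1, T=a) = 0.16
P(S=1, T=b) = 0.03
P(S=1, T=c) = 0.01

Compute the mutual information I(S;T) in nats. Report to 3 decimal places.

Marginals: p(S) = (0.8000, 0.2000), p(T) = (0.4700, 0.0700, 0.4600).
I(S;T) = Σ p(x,y)·ln[p(x,y)/(p(x)p(y))].
  (0,a): 0.31·ln(0.8245) = -0.0598
  (0,b): 0.04·ln(0.7143) = -0.0135
  (0,c): 0.45·ln(1.2228) = 0.0905
  (1,a): 0.16·ln(1.7021) = 0.0851
  (1,b): 0.03·ln(2.1429) = 0.0229
  (1,c): 0.01·ln(0.1087) = -0.0222
Sum = 0.103 nats.

0.103 nats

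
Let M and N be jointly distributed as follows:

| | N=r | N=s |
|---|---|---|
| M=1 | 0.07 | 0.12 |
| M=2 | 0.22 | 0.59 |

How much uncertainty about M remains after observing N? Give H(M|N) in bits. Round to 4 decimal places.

0.6966 bits

Chain rule: H(M|N) = H(M,N) − H(N).
Marginals: p(M) = (0.1900, 0.8100), p(N) = (0.2900, 0.7100).
H(M,N) = 1.5653 bits; H(N) = 0.8687 bits.
H(M|N) = 1.5653 − 0.8687 = 0.6966 bits.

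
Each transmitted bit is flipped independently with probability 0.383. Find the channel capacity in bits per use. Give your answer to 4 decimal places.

Binary symmetric channel: C = 1 − h₂(ε) where h₂ is the binary entropy function.
h₂(0.383) = −0.383·log₂0.383 − 0.617·log₂0.617 = 0.9601.
C = 1 − 0.9601 = 0.0399 bits per channel use.

0.0399 bits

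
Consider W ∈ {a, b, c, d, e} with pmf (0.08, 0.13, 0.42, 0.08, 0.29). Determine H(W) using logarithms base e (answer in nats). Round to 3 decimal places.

1.393 nats

H(W) = −Σ p·ln p.
  −(0.08)·ln(0.08) = 0.2021
  −(0.13)·ln(0.13) = 0.2652
  −(0.42)·ln(0.42) = 0.3644
  −(0.08)·ln(0.08) = 0.2021
  −(0.29)·ln(0.29) = 0.3590
Sum: 0.2021 + 0.2652 + 0.3644 + 0.2021 + 0.3590 = 1.393 nats.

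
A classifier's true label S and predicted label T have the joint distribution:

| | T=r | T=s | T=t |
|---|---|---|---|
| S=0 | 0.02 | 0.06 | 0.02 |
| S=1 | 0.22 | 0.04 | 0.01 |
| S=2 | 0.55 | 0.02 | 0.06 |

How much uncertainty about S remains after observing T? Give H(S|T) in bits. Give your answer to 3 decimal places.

1.084 bits

Marginals: p(S) = (0.1000, 0.2700, 0.6300), p(T) = (0.7900, 0.1200, 0.0900).
H(S|T) = Σ p(T) · H(S|T=·).
  T=r: p=0.7900, H(S|T=r) = 1.0116
  T=s: p=0.1200, H(S|T=s) = 1.4591
  T=t: p=0.0900, H(S|T=t) = 1.2244
Weighted sum = 1.084 bits.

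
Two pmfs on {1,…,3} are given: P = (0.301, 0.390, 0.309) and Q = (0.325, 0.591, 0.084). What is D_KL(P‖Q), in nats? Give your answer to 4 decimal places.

D(P‖Q) = Σ p·ln(p/q).
  0.301·ln(0.301/0.325) = -0.02309
  0.390·ln(0.390/0.591) = -0.16211
  0.309·ln(0.309/0.084) = 0.40248
D(P‖Q) = 0.2173 nats.

0.2173 nats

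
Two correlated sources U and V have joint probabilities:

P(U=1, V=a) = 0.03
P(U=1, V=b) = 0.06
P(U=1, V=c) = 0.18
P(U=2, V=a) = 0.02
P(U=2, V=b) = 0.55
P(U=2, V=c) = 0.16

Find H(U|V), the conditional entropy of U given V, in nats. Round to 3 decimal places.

Marginals: p(U) = (0.2700, 0.7300), p(V) = (0.0500, 0.6100, 0.3400).
H(U|V) = Σ p(V) · H(U|V=·).
  V=a: p=0.0500, H(U|V=a) = 0.6730
  V=b: p=0.6100, H(U|V=b) = 0.3215
  V=c: p=0.3400, H(U|V=c) = 0.6914
Weighted sum = 0.465 nats.

0.465 nats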